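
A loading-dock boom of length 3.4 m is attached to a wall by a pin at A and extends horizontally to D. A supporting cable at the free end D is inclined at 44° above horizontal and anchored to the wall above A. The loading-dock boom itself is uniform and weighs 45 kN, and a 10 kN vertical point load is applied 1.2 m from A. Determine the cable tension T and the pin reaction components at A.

T = 37.47 kN, A_x = 26.95 kN, A_y = 28.97 kN

ΣM about A: T·sin44°·3.4 − 45·1.7 − 10·1.2 = 0 → T = 88.5/(3.4·0.694658) = 37.4708 ≈ 37.47 kN.
ΣF_x = 0: A_x − T·cos44° = 0 → A_x = 37.4708 × 0.71934 = 26.95 kN.
ΣF_y = 0: A_y + T·sin44° − 45 − 10 = 0 → A_y = 55 − 37.4708 × 0.694658 = 28.97 kN.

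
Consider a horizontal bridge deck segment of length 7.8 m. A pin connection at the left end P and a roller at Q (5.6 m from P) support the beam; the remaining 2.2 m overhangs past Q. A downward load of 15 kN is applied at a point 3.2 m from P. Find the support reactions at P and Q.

Moments about P: Q_y·5.6 − 15·3.2 = 0 → Q_y = 48/5.6 = 8.57143 ≈ 8.571 kN.
ΣF_y = 0: P_y + 8.57143 − 15 = 0 → P_y = 6.429 kN.
ΣF_x = 0: no horizontal applied forces, so P_x = 0.

P_x = 0, P_y = 6.429 kN, Q_y = 8.571 kN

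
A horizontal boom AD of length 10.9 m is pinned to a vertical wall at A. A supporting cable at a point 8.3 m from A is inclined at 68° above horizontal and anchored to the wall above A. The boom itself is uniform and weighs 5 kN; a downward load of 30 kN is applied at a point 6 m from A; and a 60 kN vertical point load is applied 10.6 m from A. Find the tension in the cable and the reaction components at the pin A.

T = 109.6 kN, A_x = 41.05 kN, A_y = -6.596 kN

ΣM about A: T·sin68°·8.3 − 5·5.45 − 30·6 − 60·10.6 = 0 → T = 843.25/(8.3·0.927184) = 109.575 ≈ 109.6 kN.
ΣF_x = 0: A_x − T·cos68° = 0 → A_x = 109.575 × 0.374607 = 41.05 kN.
ΣF_y = 0: A_y + T·sin68° − 5 − 30 − 60 = 0 → A_y = 95 − 109.575 × 0.927184 = -6.596 kN.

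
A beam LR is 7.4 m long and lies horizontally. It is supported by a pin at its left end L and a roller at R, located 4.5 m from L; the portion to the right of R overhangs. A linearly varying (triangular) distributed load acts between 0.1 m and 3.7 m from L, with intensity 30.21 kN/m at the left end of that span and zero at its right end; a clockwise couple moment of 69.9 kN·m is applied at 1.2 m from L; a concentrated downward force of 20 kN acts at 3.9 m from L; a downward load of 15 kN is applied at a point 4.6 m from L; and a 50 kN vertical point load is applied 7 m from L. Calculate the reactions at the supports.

Resultant of the triangular load: ½ × 30.21 × 3.6 = 54.378 kN, acting at 1.3 m from L (one-third of the span from the peak).
ΣM about L: R_y·4.5 − (½·30.21·3.6)·1.3 − 69.9 − 20·3.9 − 15·4.6 − 50·7 = 0 → R_y = 637.5914/4.5 = 141.687 ≈ 141.7 kN.
ΣF_y = 0: L_y + 141.687 − ½·30.21·3.6 − 20 − 15 − 50 = 0 → L_y = -2.309 kN.
ΣF_x = 0: no horizontal applied forces, so L_x = 0.

L_x = 0, L_y = -2.309 kN, R_y = 141.7 kN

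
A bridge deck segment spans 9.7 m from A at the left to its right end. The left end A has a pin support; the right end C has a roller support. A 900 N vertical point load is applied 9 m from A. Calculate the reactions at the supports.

A_x = 0, A_y = 64.95 N, C_y = 835.1 N

Moments about A: C_y·9.7 − 900·9 = 0 → C_y = 8100/9.7 = 835.052 ≈ 835.1 N.
ΣF_y = 0: A_y + 835.052 − 900 = 0 → A_y = 64.95 N.
ΣF_x = 0: no horizontal applied forces, so A_x = 0.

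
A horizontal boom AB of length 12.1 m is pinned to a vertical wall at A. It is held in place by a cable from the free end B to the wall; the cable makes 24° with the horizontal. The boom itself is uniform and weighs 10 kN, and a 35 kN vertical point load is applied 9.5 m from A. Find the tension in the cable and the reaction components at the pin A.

ΣM about A: T·sin24°·12.1 − 10·6.05 − 35·9.5 = 0 → T = 393/(12.1·0.406737) = 79.8534 ≈ 79.85 kN.
ΣF_x = 0: A_x − T·cos24° = 0 → A_x = 79.8534 × 0.913545 = 72.95 kN.
ΣF_y = 0: A_y + T·sin24° − 10 − 35 = 0 → A_y = 45 − 79.8534 × 0.406737 = 12.52 kN.

T = 79.85 kN, A_x = 72.95 kN, A_y = 12.52 kN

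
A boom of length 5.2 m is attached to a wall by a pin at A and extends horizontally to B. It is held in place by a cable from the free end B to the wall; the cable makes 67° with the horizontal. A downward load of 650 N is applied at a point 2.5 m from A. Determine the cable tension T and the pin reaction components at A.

ΣM about A: T·sin67°·5.2 − 650·2.5 = 0 → T = 1625/(5.2·0.920505) = 339.488 ≈ 339.5 N.
ΣF_x = 0: A_x − T·cos67° = 0 → A_x = 339.488 × 0.390731 = 132.6 N.
ΣF_y = 0: A_y + T·sin67° − 650 = 0 → A_y = 650 − 339.488 × 0.920505 = 337.5 N.

T = 339.5 N, A_x = 132.6 N, A_y = 337.5 N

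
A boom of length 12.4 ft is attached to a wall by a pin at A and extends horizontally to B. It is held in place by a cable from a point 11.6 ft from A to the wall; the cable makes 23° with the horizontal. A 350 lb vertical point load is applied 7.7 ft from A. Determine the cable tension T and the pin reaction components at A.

T = 594.6 lb, A_x = 547.3 lb, A_y = 117.7 lb

ΣM about A: T·sin23°·11.6 − 350·7.7 = 0 → T = 2695/(11.6·0.390731) = 594.597 ≈ 594.6 lb.
ΣF_x = 0: A_x − T·cos23° = 0 → A_x = 594.597 × 0.920505 = 547.3 lb.
ΣF_y = 0: A_y + T·sin23° − 350 = 0 → A_y = 350 − 594.597 × 0.390731 = 117.7 lb.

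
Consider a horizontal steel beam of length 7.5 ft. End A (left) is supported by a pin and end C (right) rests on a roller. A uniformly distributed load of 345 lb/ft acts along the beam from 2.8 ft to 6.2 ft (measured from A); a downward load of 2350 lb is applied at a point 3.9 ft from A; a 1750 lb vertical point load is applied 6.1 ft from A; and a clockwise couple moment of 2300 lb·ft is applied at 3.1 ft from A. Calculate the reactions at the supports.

A_x = 0, A_y = 1617 lb, C_y = 3656 lb

Resultant of the distributed load: 345 × 3.4 = 1173 lb at 4.5 ft from A.
Taking moments about A: C_y·7.5 − (345·3.4)·4.5 − 2350·3.9 − 1750·6.1 − 2300 = 0 → C_y = 27418.5/7.5 = 3655.8 ≈ 3656 lb.
ΣF_y = 0: A_y + 3655.8 − 345·3.4 − 2350 − 1750 = 0 → A_y = 1617 lb.
ΣF_x = 0: no horizontal applied forces, so A_x = 0.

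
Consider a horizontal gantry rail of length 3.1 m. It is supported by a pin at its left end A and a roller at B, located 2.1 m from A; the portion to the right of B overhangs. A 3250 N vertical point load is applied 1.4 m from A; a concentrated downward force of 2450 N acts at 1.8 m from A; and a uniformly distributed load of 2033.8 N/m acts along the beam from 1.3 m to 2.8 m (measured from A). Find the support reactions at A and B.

Resultant of the distributed load: 2033.8 × 1.5 = 3050.7 N at 2.05 m from A.
Moments about A: B_y·2.1 − 3250·1.4 − 2450·1.8 − (2033.8·1.5)·2.05 = 0 → B_y = 15213.935/2.1 = 7244.73 ≈ 7245 N.
ΣF_y = 0: A_y + 7244.73 − 3250 − 2450 − 2033.8·1.5 = 0 → A_y = 1506 N.
ΣF_x = 0: no horizontal applied forces, so A_x = 0.

A_x = 0, A_y = 1506 N, B_y = 7245 N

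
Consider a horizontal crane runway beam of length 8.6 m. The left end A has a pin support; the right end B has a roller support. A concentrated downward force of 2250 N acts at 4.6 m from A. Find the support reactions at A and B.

Moments about A: B_y·8.6 − 2250·4.6 = 0 → B_y = 10350/8.6 = 1203.49 ≈ 1203 N.
ΣF_y = 0: A_y + 1203.49 − 2250 = 0 → A_y = 1047 N.
ΣF_x = 0: no horizontal applied forces, so A_x = 0.

A_x = 0, A_y = 1047 N, B_y = 1203 N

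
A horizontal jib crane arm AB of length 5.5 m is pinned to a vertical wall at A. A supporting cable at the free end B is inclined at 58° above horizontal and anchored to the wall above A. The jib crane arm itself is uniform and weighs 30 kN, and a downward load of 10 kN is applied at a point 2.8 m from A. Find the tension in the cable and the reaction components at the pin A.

ΣM about A: T·sin58°·5.5 − 30·2.75 − 10·2.8 = 0 → T = 110.5/(5.5·0.848048) = 23.6908 ≈ 23.69 kN.
ΣF_x = 0: A_x − T·cos58° = 0 → A_x = 23.6908 × 0.529919 = 12.55 kN.
ΣF_y = 0: A_y + T·sin58° − 30 − 10 = 0 → A_y = 40 − 23.6908 × 0.848048 = 19.91 kN.

T = 23.69 kN, A_x = 12.55 kN, A_y = 19.91 kN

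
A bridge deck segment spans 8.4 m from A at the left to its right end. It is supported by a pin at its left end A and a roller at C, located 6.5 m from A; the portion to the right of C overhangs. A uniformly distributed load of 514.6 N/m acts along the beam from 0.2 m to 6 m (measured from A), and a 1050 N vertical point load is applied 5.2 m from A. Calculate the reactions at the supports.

Resultant of the distributed load: 514.6 × 5.8 = 2984.68 N at 3.1 m from A.
Taking moments about A: C_y·6.5 − (514.6·5.8)·3.1 − 1050·5.2 = 0 → C_y = 14712.508/6.5 = 2263.46 ≈ 2263 N.
ΣF_y = 0: A_y + 2263.46 − 514.6·5.8 − 1050 = 0 → A_y = 1771 N.
ΣF_x = 0: no horizontal applied forces, so A_x = 0.

A_x = 0, A_y = 1771 N, C_y = 2263 N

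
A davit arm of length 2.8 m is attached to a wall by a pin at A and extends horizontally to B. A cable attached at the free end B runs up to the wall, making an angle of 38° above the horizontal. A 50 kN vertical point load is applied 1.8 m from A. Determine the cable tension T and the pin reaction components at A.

T = 52.21 kN, A_x = 41.14 kN, A_y = 17.86 kN

ΣM about A: T·sin38°·2.8 − 50·1.8 = 0 → T = 90/(2.8·0.615661) = 52.2087 ≈ 52.21 kN.
ΣF_x = 0: A_x − T·cos38° = 0 → A_x = 52.2087 × 0.788011 = 41.14 kN.
ΣF_y = 0: A_y + T·sin38° − 50 = 0 → A_y = 50 − 52.2087 × 0.615661 = 17.86 kN.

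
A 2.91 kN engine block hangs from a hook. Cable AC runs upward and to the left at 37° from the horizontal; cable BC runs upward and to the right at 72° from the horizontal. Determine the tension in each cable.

T_AC = 0.9511 kN, T_BC = 2.458 kN

ΣF_x = 0: −T_AC·cos37° + T_BC·cos72° = 0 → T_BC = 2.58444·T_AC.
ΣF_y = 0: T_AC·sin37° + T_BC·sin72° = 2.91.
Substitute: T_AC·(0.601815 + 2.58444·0.951057) = 2.91 → T_AC = 0.951054 ≈ 0.9511 kN.
Then T_BC = 2.58444 × 0.951054 = 2.458 kN.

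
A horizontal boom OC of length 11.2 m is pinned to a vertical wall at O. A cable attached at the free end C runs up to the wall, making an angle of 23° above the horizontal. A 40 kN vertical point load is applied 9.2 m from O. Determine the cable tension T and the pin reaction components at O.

T = 84.09 kN, O_x = 77.41 kN, O_y = 7.143 kN

ΣM about O: T·sin23°·11.2 − 40·9.2 = 0 → T = 368/(11.2·0.390731) = 84.0915 ≈ 84.09 kN.
ΣF_x = 0: O_x − T·cos23° = 0 → O_x = 84.0915 × 0.920505 = 77.41 kN.
ΣF_y = 0: O_y + T·sin23° − 40 = 0 → O_y = 40 − 84.0915 × 0.390731 = 7.143 kN.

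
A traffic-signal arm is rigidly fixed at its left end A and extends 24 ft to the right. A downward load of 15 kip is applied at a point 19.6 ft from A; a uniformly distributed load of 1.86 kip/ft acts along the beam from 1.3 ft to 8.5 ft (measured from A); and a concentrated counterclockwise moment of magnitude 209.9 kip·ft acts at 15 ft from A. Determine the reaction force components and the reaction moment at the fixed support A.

Resultant of the distributed load: 1.86 × 7.2 = 13.392 kip at 4.9 ft from A.
ΣF_x = 0: A_x = 0.
ΣF_y = 0: A_y − 15 − 1.86·7.2 = 0 → A_y = 28.39 kip.
ΣM about A: M_A − 15·19.6 − (1.86·7.2)·4.9 + 209.9 = 0 → M_A = 149.7 kip·ft.

A_x = 0, A_y = 28.39 kip, M_A = 149.7 kip·ft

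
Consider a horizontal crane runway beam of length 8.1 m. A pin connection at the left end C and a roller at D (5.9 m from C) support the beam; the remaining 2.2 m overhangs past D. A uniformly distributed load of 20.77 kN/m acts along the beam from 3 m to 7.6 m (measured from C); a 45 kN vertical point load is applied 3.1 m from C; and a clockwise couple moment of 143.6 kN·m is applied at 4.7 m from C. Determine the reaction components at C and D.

Resultant of the distributed load: 20.77 × 4.6 = 95.542 kN at 5.3 m from C.
Moments about C: D_y·5.9 − (20.77·4.6)·5.3 − 45·3.1 − 143.6 = 0 → D_y = 789.4726/5.9 = 133.809 ≈ 133.8 kN.
ΣF_y = 0: C_y + 133.809 − 20.77·4.6 − 45 = 0 → C_y = 6.733 kN.
ΣF_x = 0: no horizontal applied forces, so C_x = 0.

C_x = 0, C_y = 6.733 kN, D_y = 133.8 kN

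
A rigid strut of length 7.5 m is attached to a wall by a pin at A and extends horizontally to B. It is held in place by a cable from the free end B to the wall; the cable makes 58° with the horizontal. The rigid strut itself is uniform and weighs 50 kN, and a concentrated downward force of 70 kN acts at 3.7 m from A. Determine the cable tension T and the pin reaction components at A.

T = 70.20 kN, A_x = 37.20 kN, A_y = 60.47 kN

ΣM about A: T·sin58°·7.5 − 50·3.75 − 70·3.7 = 0 → T = 446.5/(7.5·0.848048) = 70.2004 ≈ 70.20 kN.
ΣF_x = 0: A_x − T·cos58° = 0 → A_x = 70.2004 × 0.529919 = 37.20 kN.
ΣF_y = 0: A_y + T·sin58° − 50 − 70 = 0 → A_y = 120 − 70.2004 × 0.848048 = 60.47 kN.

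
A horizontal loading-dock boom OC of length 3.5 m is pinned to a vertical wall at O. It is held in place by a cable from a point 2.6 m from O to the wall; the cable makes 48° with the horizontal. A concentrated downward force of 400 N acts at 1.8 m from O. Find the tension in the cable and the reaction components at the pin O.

T = 372.6 N, O_x = 249.3 N, O_y = 123.1 N

ΣM about O: T·sin48°·2.6 − 400·1.8 = 0 → T = 720/(2.6·0.743145) = 372.637 ≈ 372.6 N.
ΣF_x = 0: O_x − T·cos48° = 0 → O_x = 372.637 × 0.669131 = 249.3 N.
ΣF_y = 0: O_y + T·sin48° − 400 = 0 → O_y = 400 − 372.637 × 0.743145 = 123.1 N.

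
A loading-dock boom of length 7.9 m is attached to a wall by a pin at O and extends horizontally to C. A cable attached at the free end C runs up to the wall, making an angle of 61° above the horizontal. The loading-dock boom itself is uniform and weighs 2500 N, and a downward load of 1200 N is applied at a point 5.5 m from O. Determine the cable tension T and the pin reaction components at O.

T = 2384 N, O_x = 1156 N, O_y = 1615 N

ΣM about O: T·sin61°·7.9 − 2500·3.95 − 1200·5.5 = 0 → T = 16475/(7.9·0.87462) = 2384.4 ≈ 2384 N.
ΣF_x = 0: O_x − T·cos61° = 0 → O_x = 2384.4 × 0.48481 = 1156 N.
ΣF_y = 0: O_y + T·sin61° − 2500 − 1200 = 0 → O_y = 3700 − 2384.4 × 0.87462 = 1615 N.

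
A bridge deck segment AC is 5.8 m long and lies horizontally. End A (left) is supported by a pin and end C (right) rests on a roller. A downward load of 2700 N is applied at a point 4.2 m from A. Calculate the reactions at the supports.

Moments about A: C_y·5.8 − 2700·4.2 = 0 → C_y = 11340/5.8 = 1955.17 ≈ 1955 N.
ΣF_y = 0: A_y + 1955.17 − 2700 = 0 → A_y = 744.8 N.
ΣF_x = 0: no horizontal applied forces, so A_x = 0.

A_x = 0, A_y = 744.8 N, C_y = 1955 N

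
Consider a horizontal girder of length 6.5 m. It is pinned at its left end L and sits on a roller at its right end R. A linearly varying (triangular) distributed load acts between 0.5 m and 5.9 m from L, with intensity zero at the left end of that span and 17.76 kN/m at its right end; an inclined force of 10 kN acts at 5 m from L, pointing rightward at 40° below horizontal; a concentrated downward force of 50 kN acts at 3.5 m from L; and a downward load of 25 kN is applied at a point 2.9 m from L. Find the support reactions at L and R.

Resultant of the triangular load: ½ × 17.76 × 5.4 = 47.952 kN, acting at 4.1 m from L (one-third of the span from the peak).
ΣM about L: R_y·6.5 − (½·17.76·5.4)·4.1 − 10·sin40°·5 − 50·3.5 − 25·2.9 = 0 → R_y = 476.243/6.5 = 73.2682 ≈ 73.27 kN.
ΣF_y = 0: L_y + 73.2682 − ½·17.76·5.4 − 10·sin40° − 50 − 25 = 0 → L_y = 56.11 kN.
ΣF_x = 0: L_x + 10·cos40° = 0 → L_x = -7.660 kN.

L_x = -7.660 kN, L_y = 56.11 kN, R_y = 73.27 kN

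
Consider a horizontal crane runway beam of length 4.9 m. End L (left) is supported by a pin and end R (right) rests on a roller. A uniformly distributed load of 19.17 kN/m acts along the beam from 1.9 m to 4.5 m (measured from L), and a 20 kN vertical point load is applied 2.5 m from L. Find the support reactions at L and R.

L_x = 0, L_y = 27.09 kN, R_y = 42.75 kN

Resultant of the distributed load: 19.17 × 2.6 = 49.842 kN at 3.2 m from L.
ΣM about L: R_y·4.9 − (19.17·2.6)·3.2 − 20·2.5 = 0 → R_y = 209.4944/4.9 = 42.754 ≈ 42.75 kN.
ΣF_y = 0: L_y + 42.754 − 19.17·2.6 − 20 = 0 → L_y = 27.09 kN.
ΣF_x = 0: no horizontal applied forces, so L_x = 0.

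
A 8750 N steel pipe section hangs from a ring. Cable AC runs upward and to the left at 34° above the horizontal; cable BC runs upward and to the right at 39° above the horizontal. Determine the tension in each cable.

ΣF_x = 0: −T_AC·cos34° + T_BC·cos39° = 0 → T_BC = 1.06677·T_AC.
ΣF_y = 0: T_AC·sin34° + T_BC·sin39° = 8750.
Substitute: T_AC·(0.559193 + 1.06677·0.62932) = 8750 → T_AC = 7110.74 ≈ 7111 N.
Then T_BC = 1.06677 × 7110.74 = 7586 N.

T_AC = 7111 N, T_BC = 7586 N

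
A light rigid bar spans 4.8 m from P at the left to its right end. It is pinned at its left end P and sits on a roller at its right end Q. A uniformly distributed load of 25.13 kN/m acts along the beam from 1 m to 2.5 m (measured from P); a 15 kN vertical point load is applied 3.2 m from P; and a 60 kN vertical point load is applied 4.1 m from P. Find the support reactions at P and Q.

P_x = 0, P_y = 37.70 kN, Q_y = 74.99 kN

Resultant of the distributed load: 25.13 × 1.5 = 37.695 kN at 1.75 m from P.
Moments about P: Q_y·4.8 − (25.13·1.5)·1.75 − 15·3.2 − 60·4.1 = 0 → Q_y = 359.96625/4.8 = 74.993 ≈ 74.99 kN.
ΣF_y = 0: P_y + 74.993 − 25.13·1.5 − 15 − 60 = 0 → P_y = 37.70 kN.
ΣF_x = 0: no horizontal applied forces, so P_x = 0.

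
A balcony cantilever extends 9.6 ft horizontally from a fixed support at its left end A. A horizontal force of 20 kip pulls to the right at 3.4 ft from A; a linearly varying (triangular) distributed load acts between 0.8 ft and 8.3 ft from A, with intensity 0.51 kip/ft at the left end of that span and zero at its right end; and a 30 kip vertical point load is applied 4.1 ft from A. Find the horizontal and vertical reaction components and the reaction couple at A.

Resultant of the triangular load: ½ × 0.51 × 7.5 = 1.9125 kip, acting at 3.3 ft from A (one-third of the span from the peak).
ΣF_x = 0: A_x + 20 = 0 → A_x = -20.00 kip.
ΣF_y = 0: A_y − ½·0.51·7.5 − 30 = 0 → A_y = 31.91 kip.
ΣM about A: M_A − (½·0.51·7.5)·3.3 − 30·4.1 = 0 → M_A = 129.3 kip·ft.

A_x = -20.00 kip, A_y = 31.91 kip, M_A = 129.3 kip·ft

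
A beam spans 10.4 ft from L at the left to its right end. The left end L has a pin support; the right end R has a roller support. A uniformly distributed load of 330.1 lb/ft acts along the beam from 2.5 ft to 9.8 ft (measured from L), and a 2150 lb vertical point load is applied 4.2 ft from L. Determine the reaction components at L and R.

Resultant of the distributed load: 330.1 × 7.3 = 2409.73 lb at 6.15 ft from L.
ΣM about L: R_y·10.4 − (330.1·7.3)·6.15 − 2150·4.2 = 0 → R_y = 23849.8395/10.4 = 2293.25 ≈ 2293 lb.
ΣF_y = 0: L_y + 2293.25 − 330.1·7.3 − 2150 = 0 → L_y = 2266 lb.
ΣF_x = 0: no horizontal applied forces, so L_x = 0.

L_x = 0, L_y = 2266 lb, R_y = 2293 lb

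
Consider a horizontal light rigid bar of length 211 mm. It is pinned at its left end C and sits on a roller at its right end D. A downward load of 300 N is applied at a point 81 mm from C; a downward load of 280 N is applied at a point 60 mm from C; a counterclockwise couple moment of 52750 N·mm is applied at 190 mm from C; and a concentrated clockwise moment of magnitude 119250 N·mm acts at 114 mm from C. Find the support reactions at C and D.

C_x = 0, C_y = 70.05 N, D_y = 510.0 N

Taking moments about C: D_y·211 − 300·81 − 280·60 + 52750 − 119250 = 0 → D_y = 107600/211 = 509.953 ≈ 510.0 N.
ΣF_y = 0: C_y + 509.953 − 300 − 280 = 0 → C_y = 70.05 N.
ΣF_x = 0: no horizontal applied forces, so C_x = 0.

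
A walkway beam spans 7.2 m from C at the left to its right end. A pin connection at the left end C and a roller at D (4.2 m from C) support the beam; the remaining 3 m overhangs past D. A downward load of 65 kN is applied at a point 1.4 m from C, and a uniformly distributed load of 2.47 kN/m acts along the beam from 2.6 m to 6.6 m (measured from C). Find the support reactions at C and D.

Resultant of the distributed load: 2.47 × 4 = 9.88 kN at 4.6 m from C.
Taking moments about C: D_y·4.2 − 65·1.4 − (2.47·4)·4.6 = 0 → D_y = 136.448/4.2 = 32.4876 ≈ 32.49 kN.
ΣF_y = 0: C_y + 32.4876 − 65 − 2.47·4 = 0 → C_y = 42.39 kN.
ΣF_x = 0: no horizontal applied forces, so C_x = 0.

C_x = 0, C_y = 42.39 kN, D_y = 32.49 kN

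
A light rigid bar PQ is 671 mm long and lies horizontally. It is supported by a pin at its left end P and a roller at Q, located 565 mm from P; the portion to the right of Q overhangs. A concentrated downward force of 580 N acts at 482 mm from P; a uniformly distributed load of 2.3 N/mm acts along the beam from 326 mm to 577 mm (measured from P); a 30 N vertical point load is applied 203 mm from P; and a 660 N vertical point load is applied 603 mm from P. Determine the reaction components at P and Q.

P_x = 0, P_y = 176.0 N, Q_y = 1671 N

Resultant of the distributed load: 2.3 × 251 = 577.3 N at 451.5 mm from P.
Taking moments about P: Q_y·565 − 580·482 − (2.3·251)·451.5 − 30·203 − 660·603 = 0 → Q_y = 944280.95/565 = 1671.29 ≈ 1671 N.
ΣF_y = 0: P_y + 1671.29 − 580 − 2.3·251 − 30 − 660 = 0 → P_y = 176.0 N.
ΣF_x = 0: no horizontal applied forces, so P_x = 0.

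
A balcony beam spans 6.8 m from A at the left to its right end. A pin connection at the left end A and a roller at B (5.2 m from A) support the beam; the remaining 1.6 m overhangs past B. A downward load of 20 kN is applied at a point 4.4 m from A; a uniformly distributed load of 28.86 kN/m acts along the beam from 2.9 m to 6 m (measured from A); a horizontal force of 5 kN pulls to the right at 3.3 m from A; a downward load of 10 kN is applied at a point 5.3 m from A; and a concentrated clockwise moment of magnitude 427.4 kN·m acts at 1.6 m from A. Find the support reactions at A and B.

Resultant of the distributed load: 28.86 × 3.1 = 89.466 kN at 4.45 m from A.
Moments about A: B_y·5.2 − 20·4.4 − (28.86·3.1)·4.45 − 10·5.3 − 427.4 = 0 → B_y = 966.5237/5.2 = 185.87 ≈ 185.9 kN.
ΣF_y = 0: A_y + 185.87 − 20 − 28.86·3.1 − 10 = 0 → A_y = -66.40 kN.
ΣF_x = 0: A_x + 5 = 0 → A_x = -5.000 kN.

A_x = -5.000 kN, A_y = -66.40 kN, B_y = 185.9 kN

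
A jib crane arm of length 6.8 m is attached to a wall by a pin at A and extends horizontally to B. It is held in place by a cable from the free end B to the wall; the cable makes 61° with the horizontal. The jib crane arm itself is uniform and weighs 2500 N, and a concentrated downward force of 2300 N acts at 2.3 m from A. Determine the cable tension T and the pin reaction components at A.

ΣM about A: T·sin61°·6.8 − 2500·3.4 − 2300·2.3 = 0 → T = 13790/(6.8·0.87462) = 2318.65 ≈ 2319 N.
ΣF_x = 0: A_x − T·cos61° = 0 → A_x = 2318.65 × 0.48481 = 1124 N.
ΣF_y = 0: A_y + T·sin61° − 2500 − 2300 = 0 → A_y = 4800 − 2318.65 × 0.87462 = 2772 N.

T = 2319 N, A_x = 1124 N, A_y = 2772 N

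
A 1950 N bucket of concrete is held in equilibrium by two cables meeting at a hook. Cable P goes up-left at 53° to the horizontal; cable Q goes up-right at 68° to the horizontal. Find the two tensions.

T_P = 852.2 N, T_Q = 1369 N

ΣF_x = 0: −T_P·cos53° + T_Q·cos68° = 0 → T_Q = 1.60653·T_P.
ΣF_y = 0: T_P·sin53° + T_Q·sin68° = 1950.
Substitute: T_P·(0.798636 + 1.60653·0.927184) = 1950 → T_P = 852.204 ≈ 852.2 N.
Then T_Q = 1.60653 × 852.204 = 1369 N.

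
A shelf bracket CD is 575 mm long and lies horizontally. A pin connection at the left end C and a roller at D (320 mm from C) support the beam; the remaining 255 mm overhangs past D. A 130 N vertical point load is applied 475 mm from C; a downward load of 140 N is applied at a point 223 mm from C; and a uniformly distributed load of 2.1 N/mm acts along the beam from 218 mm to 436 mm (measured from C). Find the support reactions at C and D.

C_x = 0, C_y = -30.55 N, D_y = 758.3 N

Resultant of the distributed load: 2.1 × 218 = 457.8 N at 327 mm from C.
Taking moments about C: D_y·320 − 130·475 − 140·223 − (2.1·218)·327 = 0 → D_y = 242670.6/320 = 758.346 ≈ 758.3 N.
ΣF_y = 0: C_y + 758.346 − 130 − 140 − 2.1·218 = 0 → C_y = -30.55 N.
ΣF_x = 0: no horizontal applied forces, so C_x = 0.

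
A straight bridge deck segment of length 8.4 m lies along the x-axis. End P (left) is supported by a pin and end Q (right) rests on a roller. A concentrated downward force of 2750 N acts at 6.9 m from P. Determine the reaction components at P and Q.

Moments about P: Q_y·8.4 − 2750·6.9 = 0 → Q_y = 18975/8.4 = 2258.93 ≈ 2259 N.
ΣF_y = 0: P_y + 2258.93 − 2750 = 0 → P_y = 491.1 N.
ΣF_x = 0: no horizontal applied forces, so P_x = 0.

P_x = 0, P_y = 491.1 N, Q_y = 2259 N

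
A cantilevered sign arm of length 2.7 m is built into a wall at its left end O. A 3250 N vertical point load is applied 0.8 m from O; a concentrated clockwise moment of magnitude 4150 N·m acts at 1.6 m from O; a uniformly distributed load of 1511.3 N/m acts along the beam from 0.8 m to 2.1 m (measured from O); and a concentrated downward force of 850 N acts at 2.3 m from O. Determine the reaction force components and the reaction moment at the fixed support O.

O_x = 0, O_y = 6065 N, M_O = 11550 N·m

Resultant of the distributed load: 1511.3 × 1.3 = 1964.69 N at 1.45 m from O.
ΣF_x = 0: O_x = 0.
ΣF_y = 0: O_y − 3250 − 1511.3·1.3 − 850 = 0 → O_y = 6065 N.
ΣM about O: M_O − 3250·0.8 − 4150 − (1511.3·1.3)·1.45 − 850·2.3 = 0 → M_O = 11550 N·m.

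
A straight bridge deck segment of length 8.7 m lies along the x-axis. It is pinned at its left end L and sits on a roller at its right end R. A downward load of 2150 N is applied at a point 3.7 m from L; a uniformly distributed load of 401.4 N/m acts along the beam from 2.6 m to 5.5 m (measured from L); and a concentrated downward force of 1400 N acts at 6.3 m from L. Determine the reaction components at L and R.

L_x = 0, L_y = 2244 N, R_y = 2470 N

Resultant of the distributed load: 401.4 × 2.9 = 1164.06 N at 4.05 m from L.
Moments about L: R_y·8.7 − 2150·3.7 − (401.4·2.9)·4.05 − 1400·6.3 = 0 → R_y = 21489.443/8.7 = 2470.05 ≈ 2470 N.
ΣF_y = 0: L_y + 2470.05 − 2150 − 401.4·2.9 − 1400 = 0 → L_y = 2244 N.
ΣF_x = 0: no horizontal applied forces, so L_x = 0.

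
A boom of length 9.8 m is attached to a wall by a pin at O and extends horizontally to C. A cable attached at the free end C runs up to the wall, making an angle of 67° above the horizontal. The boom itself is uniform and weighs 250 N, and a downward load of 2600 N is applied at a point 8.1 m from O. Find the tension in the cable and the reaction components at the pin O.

T = 2470 N, O_x = 965.2 N, O_y = 576.0 N

ΣM about O: T·sin67°·9.8 − 250·4.9 − 2600·8.1 = 0 → T = 22285/(9.8·0.920505) = 2470.36 ≈ 2470 N.
ΣF_x = 0: O_x − T·cos67° = 0 → O_x = 2470.36 × 0.390731 = 965.2 N.
ΣF_y = 0: O_y + T·sin67° − 250 − 2600 = 0 → O_y = 2850 − 2470.36 × 0.920505 = 576.0 N.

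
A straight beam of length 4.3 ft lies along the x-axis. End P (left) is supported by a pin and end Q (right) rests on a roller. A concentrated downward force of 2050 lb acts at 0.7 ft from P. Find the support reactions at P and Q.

P_x = 0, P_y = 1716 lb, Q_y = 333.7 lb

Moments about P: Q_y·4.3 − 2050·0.7 = 0 → Q_y = 1435/4.3 = 333.721 ≈ 333.7 lb.
ΣF_y = 0: P_y + 333.721 − 2050 = 0 → P_y = 1716 lb.
ΣF_x = 0: no horizontal applied forces, so P_x = 0.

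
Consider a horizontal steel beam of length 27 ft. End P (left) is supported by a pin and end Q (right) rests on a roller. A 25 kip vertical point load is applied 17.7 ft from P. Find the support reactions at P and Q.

P_x = 0, P_y = 8.611 kip, Q_y = 16.39 kip

Taking moments about P: Q_y·27 − 25·17.7 = 0 → Q_y = 442.5/27 = 16.3889 ≈ 16.39 kip.
ΣF_y = 0: P_y + 16.3889 − 25 = 0 → P_y = 8.611 kip.
ΣF_x = 0: no horizontal applied forces, so P_x = 0.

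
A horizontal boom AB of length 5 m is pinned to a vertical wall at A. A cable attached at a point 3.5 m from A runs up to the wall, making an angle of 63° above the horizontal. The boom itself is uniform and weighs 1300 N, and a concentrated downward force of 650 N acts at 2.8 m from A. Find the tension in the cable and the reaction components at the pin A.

ΣM about A: T·sin63°·3.5 − 1300·2.5 − 650·2.8 = 0 → T = 5070/(3.5·0.891007) = 1625.77 ≈ 1626 N.
ΣF_x = 0: A_x − T·cos63° = 0 → A_x = 1625.77 × 0.45399 = 738.1 N.
ΣF_y = 0: A_y + T·sin63° − 1300 − 650 = 0 → A_y = 1950 − 1625.77 × 0.891007 = 501.4 N.

T = 1626 N, A_x = 738.1 N, A_y = 501.4 N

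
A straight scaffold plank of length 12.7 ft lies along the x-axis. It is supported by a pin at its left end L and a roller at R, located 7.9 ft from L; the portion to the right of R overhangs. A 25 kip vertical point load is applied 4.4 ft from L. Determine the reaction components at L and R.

ΣM about L: R_y·7.9 − 25·4.4 = 0 → R_y = 110/7.9 = 13.9241 ≈ 13.92 kip.
ΣF_y = 0: L_y + 13.9241 − 25 = 0 → L_y = 11.08 kip.
ΣF_x = 0: no horizontal applied forces, so L_x = 0.

L_x = 0, L_y = 11.08 kip, R_y = 13.92 kip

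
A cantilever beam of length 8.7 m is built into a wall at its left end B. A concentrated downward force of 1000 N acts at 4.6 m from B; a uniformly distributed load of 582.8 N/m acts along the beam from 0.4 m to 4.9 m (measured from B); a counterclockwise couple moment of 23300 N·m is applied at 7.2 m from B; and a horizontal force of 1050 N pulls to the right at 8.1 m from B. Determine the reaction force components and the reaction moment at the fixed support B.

B_x = -1050 N, B_y = 3623 N, M_B = -11750 N·m

Resultant of the distributed load: 582.8 × 4.5 = 2622.6 N at 2.65 m from B.
ΣF_x = 0: B_x + 1050 = 0 → B_x = -1050 N.
ΣF_y = 0: B_y − 1000 − 582.8·4.5 = 0 → B_y = 3623 N.
ΣM about B: M_B − 1000·4.6 − (582.8·4.5)·2.65 + 23300 = 0 → M_B = -11750 N·m.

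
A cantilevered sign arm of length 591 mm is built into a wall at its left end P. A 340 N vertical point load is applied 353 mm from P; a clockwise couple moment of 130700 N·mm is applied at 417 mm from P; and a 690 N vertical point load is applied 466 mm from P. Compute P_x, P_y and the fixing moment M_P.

P_x = 0, P_y = 1030 N, M_P = 572300 N·mm

ΣF_x = 0: P_x = 0.
ΣF_y = 0: P_y − 340 − 690 = 0 → P_y = 1030 N.
ΣM about P: M_P − 340·353 − 130700 − 690·466 = 0 → M_P = 572300 N·mm.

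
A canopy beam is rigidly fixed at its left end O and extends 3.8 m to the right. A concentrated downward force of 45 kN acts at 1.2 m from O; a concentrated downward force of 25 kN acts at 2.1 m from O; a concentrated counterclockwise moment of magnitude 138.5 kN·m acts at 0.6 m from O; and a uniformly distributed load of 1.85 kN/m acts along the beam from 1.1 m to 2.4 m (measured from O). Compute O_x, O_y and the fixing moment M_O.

O_x = 0, O_y = 72.41 kN, M_O = -27.79 kN·m

Resultant of the distributed load: 1.85 × 1.3 = 2.405 kN at 1.75 m from O.
ΣF_x = 0: O_x = 0.
ΣF_y = 0: O_y − 45 − 25 − 1.85·1.3 = 0 → O_y = 72.41 kN.
ΣM about O: M_O − 45·1.2 − 25·2.1 + 138.5 − (1.85·1.3)·1.75 = 0 → M_O = -27.79 kN·m.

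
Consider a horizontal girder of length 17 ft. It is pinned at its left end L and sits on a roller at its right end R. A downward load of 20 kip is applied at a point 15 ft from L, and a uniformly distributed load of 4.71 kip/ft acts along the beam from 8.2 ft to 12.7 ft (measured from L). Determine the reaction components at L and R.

L_x = 0, L_y = 10.52 kip, R_y = 30.68 kip

Resultant of the distributed load: 4.71 × 4.5 = 21.195 kip at 10.45 ft from L.
ΣM about L: R_y·17 − 20·15 − (4.71·4.5)·10.45 = 0 → R_y = 521.48775/17 = 30.6758 ≈ 30.68 kip.
ΣF_y = 0: L_y + 30.6758 − 20 − 4.71·4.5 = 0 → L_y = 10.52 kip.
ΣF_x = 0: no horizontal applied forces, so L_x = 0.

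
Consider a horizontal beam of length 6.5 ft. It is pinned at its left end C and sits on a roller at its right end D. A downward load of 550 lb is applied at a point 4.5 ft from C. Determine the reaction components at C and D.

Taking moments about C: D_y·6.5 − 550·4.5 = 0 → D_y = 2475/6.5 = 380.769 ≈ 380.8 lb.
ΣF_y = 0: C_y + 380.769 − 550 = 0 → C_y = 169.2 lb.
ΣF_x = 0: no horizontal applied forces, so C_x = 0.

C_x = 0, C_y = 169.2 lb, D_y = 380.8 lb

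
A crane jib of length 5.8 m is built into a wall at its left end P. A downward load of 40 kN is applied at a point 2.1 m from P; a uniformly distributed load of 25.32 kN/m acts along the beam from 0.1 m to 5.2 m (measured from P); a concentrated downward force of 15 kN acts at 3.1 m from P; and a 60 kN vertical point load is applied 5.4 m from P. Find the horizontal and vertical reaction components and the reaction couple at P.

P_x = 0, P_y = 244.1 kN, M_P = 796.7 kN·m

Resultant of the distributed load: 25.32 × 5.1 = 129.132 kN at 2.65 m from P.
ΣF_x = 0: P_x = 0.
ΣF_y = 0: P_y − 40 − 25.32·5.1 − 15 − 60 = 0 → P_y = 244.1 kN.
ΣM about P: M_P − 40·2.1 − (25.32·5.1)·2.65 − 15·3.1 − 60·5.4 = 0 → M_P = 796.7 kN·m.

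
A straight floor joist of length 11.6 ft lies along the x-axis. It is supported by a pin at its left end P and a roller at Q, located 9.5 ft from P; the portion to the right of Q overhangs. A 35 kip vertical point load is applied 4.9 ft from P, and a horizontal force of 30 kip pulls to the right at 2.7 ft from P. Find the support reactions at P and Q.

Moments about P: Q_y·9.5 − 35·4.9 = 0 → Q_y = 171.5/9.5 = 18.0526 ≈ 18.05 kip.
ΣF_y = 0: P_y + 18.0526 − 35 = 0 → P_y = 16.95 kip.
ΣF_x = 0: P_x + 30 = 0 → P_x = -30.00 kip.

P_x = -30.00 kip, P_y = 16.95 kip, Q_y = 18.05 kip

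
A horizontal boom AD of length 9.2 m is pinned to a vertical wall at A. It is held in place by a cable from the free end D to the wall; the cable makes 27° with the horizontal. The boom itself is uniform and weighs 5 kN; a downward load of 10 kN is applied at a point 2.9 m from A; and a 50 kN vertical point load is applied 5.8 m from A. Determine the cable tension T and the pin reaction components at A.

ΣM about A: T·sin27°·9.2 − 5·4.6 − 10·2.9 − 50·5.8 = 0 → T = 342/(9.2·0.45399) = 81.8827 ≈ 81.88 kN.
ΣF_x = 0: A_x − T·cos27° = 0 → A_x = 81.8827 × 0.891007 = 72.96 kN.
ΣF_y = 0: A_y + T·sin27° − 5 − 10 − 50 = 0 → A_y = 65 − 81.8827 × 0.45399 = 27.83 kN.

T = 81.88 kN, A_x = 72.96 kN, A_y = 27.83 kN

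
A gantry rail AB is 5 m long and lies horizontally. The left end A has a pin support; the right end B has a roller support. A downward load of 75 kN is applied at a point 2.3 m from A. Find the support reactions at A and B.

ΣM about A: B_y·5 − 75·2.3 = 0 → B_y = 172.5/5 = 34.50 kN.
ΣF_y = 0: A_y + 34.5 − 75 = 0 → A_y = 40.50 kN.
ΣF_x = 0: no horizontal applied forces, so A_x = 0.

A_x = 0, A_y = 40.50 kN, B_y = 34.50 kN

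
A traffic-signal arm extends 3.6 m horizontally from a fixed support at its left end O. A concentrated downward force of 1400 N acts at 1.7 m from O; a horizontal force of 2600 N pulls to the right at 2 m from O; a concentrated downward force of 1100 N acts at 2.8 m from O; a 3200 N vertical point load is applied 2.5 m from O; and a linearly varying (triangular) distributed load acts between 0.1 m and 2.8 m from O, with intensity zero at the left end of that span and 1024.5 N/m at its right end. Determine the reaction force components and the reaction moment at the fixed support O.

O_x = -2600 N, O_y = 7083 N, M_O = 16090 N·m

Resultant of the triangular load: ½ × 1024.5 × 2.7 = 1383.075 N, acting at 1.9 m from O (one-third of the span from the peak).
ΣF_x = 0: O_x + 2600 = 0 → O_x = -2600 N.
ΣF_y = 0: O_y − 1400 − 1100 − 3200 − ½·1024.5·2.7 = 0 → O_y = 7083 N.
ΣM about O: M_O − 1400·1.7 − 1100·2.8 − 3200·2.5 − (½·1024.5·2.7)·1.9 = 0 → M_O = 16090 N·m.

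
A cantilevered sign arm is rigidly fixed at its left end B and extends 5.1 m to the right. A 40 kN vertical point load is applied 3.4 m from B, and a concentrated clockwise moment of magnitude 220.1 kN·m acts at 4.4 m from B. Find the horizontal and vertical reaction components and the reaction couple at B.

ΣF_x = 0: B_x = 0.
ΣF_y = 0: B_y − 40 = 0 → B_y = 40.00 kN.
ΣM about B: M_B − 40·3.4 − 220.1 = 0 → M_B = 356.1 kN·m.

B_x = 0, B_y = 40.00 kN, M_B = 356.1 kN·m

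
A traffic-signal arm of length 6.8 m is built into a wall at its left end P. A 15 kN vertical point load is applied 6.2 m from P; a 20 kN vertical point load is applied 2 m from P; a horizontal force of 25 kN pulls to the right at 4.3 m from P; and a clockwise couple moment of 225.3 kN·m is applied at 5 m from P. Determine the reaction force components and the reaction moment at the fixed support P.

ΣF_x = 0: P_x + 25 = 0 → P_x = -25.00 kN.
ΣF_y = 0: P_y − 15 − 20 = 0 → P_y = 35.00 kN.
ΣM about P: M_P − 15·6.2 − 20·2 − 225.3 = 0 → M_P = 358.3 kN·m.

P_x = -25.00 kN, P_y = 35.00 kN, M_P = 358.3 kN·m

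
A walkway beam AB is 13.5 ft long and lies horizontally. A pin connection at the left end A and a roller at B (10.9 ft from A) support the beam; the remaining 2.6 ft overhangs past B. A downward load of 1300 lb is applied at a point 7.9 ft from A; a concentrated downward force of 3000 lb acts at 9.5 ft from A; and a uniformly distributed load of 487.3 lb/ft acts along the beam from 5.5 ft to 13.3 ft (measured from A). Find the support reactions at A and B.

Resultant of the distributed load: 487.3 × 7.8 = 3800.94 lb at 9.4 ft from A.
ΣM about A: B_y·10.9 − 1300·7.9 − 3000·9.5 − (487.3·7.8)·9.4 = 0 → B_y = 74498.836/10.9 = 6834.76 ≈ 6835 lb.
ΣF_y = 0: A_y + 6834.76 − 1300 − 3000 − 487.3·7.8 = 0 → A_y = 1266 lb.
ΣF_x = 0: no horizontal applied forces, so A_x = 0.

A_x = 0, A_y = 1266 lb, B_y = 6835 lb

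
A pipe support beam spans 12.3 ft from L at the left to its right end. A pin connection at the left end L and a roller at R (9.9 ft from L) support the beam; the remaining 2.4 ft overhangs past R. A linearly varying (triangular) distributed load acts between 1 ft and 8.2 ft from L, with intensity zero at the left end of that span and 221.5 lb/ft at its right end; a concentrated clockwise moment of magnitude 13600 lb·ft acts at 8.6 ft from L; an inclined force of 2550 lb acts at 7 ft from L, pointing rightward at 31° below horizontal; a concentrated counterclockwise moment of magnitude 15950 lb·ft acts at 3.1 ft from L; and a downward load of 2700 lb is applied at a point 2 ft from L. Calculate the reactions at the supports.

L_x = -2186 lb, L_y = 3107 lb, R_y = 1704 lb

Resultant of the triangular load: ½ × 221.5 × 7.2 = 797.4 lb, acting at 5.8 ft from L (one-third of the span from the peak).
Moments about L: R_y·9.9 − (½·221.5·7.2)·5.8 − 13600 − 2550·sin31°·7 + 15950 − 2700·2 = 0 → R_y = 16868.3/9.9 = 1703.87 ≈ 1704 lb.
ΣF_y = 0: L_y + 1703.87 − ½·221.5·7.2 − 2550·sin31° − 2700 = 0 → L_y = 3107 lb.
ΣF_x = 0: L_x + 2550·cos31° = 0 → L_x = -2186 lb.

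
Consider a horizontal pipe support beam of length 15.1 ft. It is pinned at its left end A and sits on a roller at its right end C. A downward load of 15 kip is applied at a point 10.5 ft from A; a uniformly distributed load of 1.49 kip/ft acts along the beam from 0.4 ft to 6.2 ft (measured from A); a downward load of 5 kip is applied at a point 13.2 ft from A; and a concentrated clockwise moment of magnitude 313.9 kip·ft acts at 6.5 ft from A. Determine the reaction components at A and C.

A_x = 0, A_y = -8.836 kip, C_y = 37.48 kip

Resultant of the distributed load: 1.49 × 5.8 = 8.642 kip at 3.3 ft from A.
Taking moments about A: C_y·15.1 − 15·10.5 − (1.49·5.8)·3.3 − 5·13.2 − 313.9 = 0 → C_y = 565.9186/15.1 = 37.4781 ≈ 37.48 kip.
ΣF_y = 0: A_y + 37.4781 − 15 − 1.49·5.8 − 5 = 0 → A_y = -8.836 kip.
ΣF_x = 0: no horizontal applied forces, so A_x = 0.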